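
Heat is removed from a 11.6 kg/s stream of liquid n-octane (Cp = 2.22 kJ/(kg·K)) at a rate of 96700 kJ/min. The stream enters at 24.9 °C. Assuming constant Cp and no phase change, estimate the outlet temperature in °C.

Q = 96700 kJ/min = 1611.7 kJ/s
ΔT = Q/(ṁ·Cp) = 1611.7/(11.6×2.22) = 62.584 K
T_out = 24.9 − 62.584 = -37.684 °C

T_out = -37.7 °C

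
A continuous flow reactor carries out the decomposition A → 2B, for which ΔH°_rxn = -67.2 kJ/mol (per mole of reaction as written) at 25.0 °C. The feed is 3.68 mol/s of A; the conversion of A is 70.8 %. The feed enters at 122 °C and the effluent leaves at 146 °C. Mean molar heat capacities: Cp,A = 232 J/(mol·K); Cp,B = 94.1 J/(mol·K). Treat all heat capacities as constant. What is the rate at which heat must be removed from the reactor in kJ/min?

Extent of reaction ξ = 0.708 × 3.68 = 2.6054 mol/s
Reaction term: ξ·ΔH°_rxn = 2.6054 × -67.2 = -175.09 kJ/s
Sensible, feed 122→25 °C: -82.815 kJ/s
Outlet flows (mol/s): A 1.0746, B 5.2109
Sensible, products 25→146 °C: 89.497 kJ/s
Q = ΔH = -168.4 kJ/s = -168.4 kW
Heat removed = 10104 kJ/min

Q_out = 10100 kJ/min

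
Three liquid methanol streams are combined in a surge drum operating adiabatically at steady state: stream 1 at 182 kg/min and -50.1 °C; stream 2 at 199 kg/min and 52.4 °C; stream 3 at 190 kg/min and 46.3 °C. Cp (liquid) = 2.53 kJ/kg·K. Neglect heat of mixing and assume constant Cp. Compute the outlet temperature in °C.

No heat crosses the boundary, so H_out = H_in.
T_out = Σ ṁᵢCp,ᵢTᵢ / Σ ṁᵢCp,ᵢ
      = 25569 / 1444.6 = 17.699 °C

T_out = 17.7 °C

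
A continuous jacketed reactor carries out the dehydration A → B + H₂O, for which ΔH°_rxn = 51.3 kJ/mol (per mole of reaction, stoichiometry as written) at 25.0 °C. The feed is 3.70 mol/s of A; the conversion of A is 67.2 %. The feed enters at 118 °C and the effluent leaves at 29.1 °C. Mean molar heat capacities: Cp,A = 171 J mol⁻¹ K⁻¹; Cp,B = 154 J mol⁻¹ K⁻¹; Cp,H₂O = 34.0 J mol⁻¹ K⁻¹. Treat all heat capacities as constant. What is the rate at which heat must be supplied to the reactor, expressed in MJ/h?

Extent of reaction ξ = 0.672 × 3.70 = 2.4864 mol/s
Reaction term: ξ·ΔH°_rxn = 2.4864 × 51.3 = 127.55 kJ/s
Sensible, feed 118→25 °C: -58.841 kJ/s
Outlet flows (mol/s): A 1.2136, B 2.4864, H₂O 2.4864
Sensible, products 25→29.1 °C: 2.7674 kJ/s
Q = ΔH = 71.479 kJ/s = 71.479 kW
Heat supplied = 257.32 MJ/h

Q_in = 257 MJ/h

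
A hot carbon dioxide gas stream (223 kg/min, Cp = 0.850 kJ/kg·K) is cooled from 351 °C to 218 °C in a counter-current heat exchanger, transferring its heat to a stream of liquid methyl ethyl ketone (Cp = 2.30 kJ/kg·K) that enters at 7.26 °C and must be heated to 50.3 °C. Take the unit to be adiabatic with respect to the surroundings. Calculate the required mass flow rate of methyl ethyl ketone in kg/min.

ṁ_c = 255 kg/min

Heat released by hot stream: Q = 223 × 0.850 × (351 − 218) = 25210 kJ/min
Energy balance on cold side (adiabatic exchanger): Q = ṁ_c·Cp_c·(T_c,out − T_c,in)
ṁ_c = 25210 / [2.30 × (50.3 − 7.26)] = 254.67 kg/min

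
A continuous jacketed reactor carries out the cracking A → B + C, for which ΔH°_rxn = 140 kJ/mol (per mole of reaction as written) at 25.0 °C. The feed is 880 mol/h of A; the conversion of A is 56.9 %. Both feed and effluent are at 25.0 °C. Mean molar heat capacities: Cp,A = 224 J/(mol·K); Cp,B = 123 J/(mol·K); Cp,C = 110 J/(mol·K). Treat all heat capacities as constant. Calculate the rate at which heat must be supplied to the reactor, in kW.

Q_in = 19.5 kW

Extent of reaction ξ = 0.569 × 880 = 500.72 mol/h
Reaction term: ξ·ΔH°_rxn = 500.72 × 140 = 70101 kJ/h
Q = ΔH = 70101 kJ/h = 19.472 kW
Heat supplied = 19.472 kW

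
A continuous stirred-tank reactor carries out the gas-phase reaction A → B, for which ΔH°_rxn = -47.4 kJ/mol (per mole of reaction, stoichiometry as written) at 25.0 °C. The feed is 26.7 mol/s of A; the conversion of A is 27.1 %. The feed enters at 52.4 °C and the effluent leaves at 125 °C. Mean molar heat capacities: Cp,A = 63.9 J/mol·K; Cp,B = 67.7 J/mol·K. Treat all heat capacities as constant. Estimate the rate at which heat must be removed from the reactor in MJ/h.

Extent of reaction ξ = 0.271 × 26.7 = 7.2357 mol/s
Reaction term: ξ·ΔH°_rxn = 7.2357 × -47.4 = -342.97 kJ/s
Sensible, feed 52.4→25 °C: -46.748 kJ/s
Outlet flows (mol/s): A 19.464, B 7.2357
Sensible, products 25→125 °C: 173.36 kJ/s
Q = ΔH = -216.36 kJ/s = -216.36 kW
Heat removed = 778.89 MJ/h

Q_out = 779 MJ/h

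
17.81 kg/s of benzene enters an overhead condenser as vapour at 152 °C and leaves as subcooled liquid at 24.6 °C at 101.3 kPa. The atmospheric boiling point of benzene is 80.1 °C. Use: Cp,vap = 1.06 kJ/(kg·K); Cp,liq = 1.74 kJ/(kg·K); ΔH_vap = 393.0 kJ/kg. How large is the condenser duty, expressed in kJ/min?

vapour 152→80.1 °C: -76.214 kJ/kg
condensation at 80.1 °C: -393 kJ/kg
liquid 80.1→24.6 °C: -96.57 kJ/kg
Δh = -76.214 + -393 + -96.57 = -565.78 kJ/kg
Q = ṁ·Δh = 17.81 kg/s × -565.78 kJ/kg = -10077 kJ/s
|Q| = 10077 kW = 604600 kJ/min

Q_c = 605000 kJ/min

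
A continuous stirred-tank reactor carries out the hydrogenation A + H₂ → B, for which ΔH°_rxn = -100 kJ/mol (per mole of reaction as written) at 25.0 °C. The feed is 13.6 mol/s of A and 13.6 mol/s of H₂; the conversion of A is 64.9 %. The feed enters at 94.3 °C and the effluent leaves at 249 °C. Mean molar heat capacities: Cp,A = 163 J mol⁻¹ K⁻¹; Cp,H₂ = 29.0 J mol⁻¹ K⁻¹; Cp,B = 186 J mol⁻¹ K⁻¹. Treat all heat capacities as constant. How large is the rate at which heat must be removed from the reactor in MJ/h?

Q_out = 1770 MJ/h

Extent of reaction ξ = 0.649 × 13.6 = 8.8264 mol/s
Reaction term: ξ·ΔH°_rxn = 8.8264 × -100 = -882.64 kJ/s
Sensible, feed 94.3→25 °C: -180.96 kJ/s
Outlet flows (mol/s): A 4.7736, H₂ 4.7736, B 8.8264
Sensible, products 25→249 °C: 573.05 kJ/s
Q = ΔH = -490.55 kJ/s = -490.55 kW
Heat removed = 1766 MJ/h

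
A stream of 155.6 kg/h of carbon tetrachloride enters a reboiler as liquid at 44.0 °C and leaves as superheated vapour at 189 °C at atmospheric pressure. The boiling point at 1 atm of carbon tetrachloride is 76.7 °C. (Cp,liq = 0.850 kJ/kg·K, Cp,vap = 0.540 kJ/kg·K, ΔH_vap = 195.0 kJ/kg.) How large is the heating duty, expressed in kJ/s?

Q = 12.3 kJ/s

liquid 44.0→76.7 °C: 27.795 kJ/kg
vaporisation at 76.7 °C: 195 kJ/kg
vapour 76.7→189 °C: 60.642 kJ/kg
Δh = 27.795 + 195 + 60.642 = 283.44 kJ/kg
Q = ṁ·Δh = 155.6 kg/h × 283.44 kJ/kg = 44103 kJ/h
|Q| = 12.251 kW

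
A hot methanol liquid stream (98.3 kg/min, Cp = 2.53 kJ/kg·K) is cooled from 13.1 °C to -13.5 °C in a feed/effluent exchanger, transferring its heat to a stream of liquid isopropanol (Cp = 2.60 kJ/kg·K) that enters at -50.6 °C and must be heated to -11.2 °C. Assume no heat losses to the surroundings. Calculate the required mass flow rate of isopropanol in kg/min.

ṁ_c = 64.6 kg/min

Heat released by hot stream: Q = 98.3 × 2.53 × (13.1 − -13.5) = 6615.4 kJ/min
Energy balance on cold side (adiabatic exchanger): Q = ṁ_c·Cp_c·(T_c,out − T_c,in)
ṁ_c = 6615.4 / [2.60 × (-11.2 − -50.6)] = 64.578 kg/min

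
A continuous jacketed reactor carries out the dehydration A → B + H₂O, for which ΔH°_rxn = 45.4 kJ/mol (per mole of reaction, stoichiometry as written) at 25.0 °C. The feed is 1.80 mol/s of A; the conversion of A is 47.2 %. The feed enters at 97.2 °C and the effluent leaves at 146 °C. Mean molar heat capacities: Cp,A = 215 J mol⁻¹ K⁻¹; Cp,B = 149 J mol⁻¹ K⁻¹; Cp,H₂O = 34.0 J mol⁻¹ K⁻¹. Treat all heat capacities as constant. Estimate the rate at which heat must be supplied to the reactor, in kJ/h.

Q_in = 195000 kJ/h

Extent of reaction ξ = 0.472 × 1.80 = 0.8496 mol/s
Reaction term: ξ·ΔH°_rxn = 0.8496 × 45.4 = 38.572 kJ/s
Sensible, feed 97.2→25 °C: -27.941 kJ/s
Outlet flows (mol/s): A 0.9504, B 0.8496, H₂O 0.8496
Sensible, products 25→146 °C: 43.537 kJ/s
Q = ΔH = 54.168 kJ/s = 54.168 kW
Heat supplied = 195000 kJ/h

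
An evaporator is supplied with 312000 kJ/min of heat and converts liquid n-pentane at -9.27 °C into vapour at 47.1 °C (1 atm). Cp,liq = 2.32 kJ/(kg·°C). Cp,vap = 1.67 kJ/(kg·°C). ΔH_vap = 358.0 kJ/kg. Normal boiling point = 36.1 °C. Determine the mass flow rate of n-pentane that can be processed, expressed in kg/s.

ṁ = 10.8 kg/s

Δh = 2.32×(36.1−-9.27) + 358.0 + 1.67×(47.1−36.1) = 481.63 kJ/kg
Q = 312000 kJ/min = 5200 kJ/s = 5200 kJ/s
ṁ = Q/Δh = 5200 / 481.63 = 10.797 kg/s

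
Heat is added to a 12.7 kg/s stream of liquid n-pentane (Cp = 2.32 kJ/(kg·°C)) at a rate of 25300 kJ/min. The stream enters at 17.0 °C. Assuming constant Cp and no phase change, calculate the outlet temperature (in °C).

Q = 25300 kJ/min = 421.67 kJ/s
ΔT = Q/(ṁ·Cp) = 421.67/(12.7×2.32) = 14.311 K
T_out = 17.0 + 14.311 = 31.311 °C

T_out = 31.3 °C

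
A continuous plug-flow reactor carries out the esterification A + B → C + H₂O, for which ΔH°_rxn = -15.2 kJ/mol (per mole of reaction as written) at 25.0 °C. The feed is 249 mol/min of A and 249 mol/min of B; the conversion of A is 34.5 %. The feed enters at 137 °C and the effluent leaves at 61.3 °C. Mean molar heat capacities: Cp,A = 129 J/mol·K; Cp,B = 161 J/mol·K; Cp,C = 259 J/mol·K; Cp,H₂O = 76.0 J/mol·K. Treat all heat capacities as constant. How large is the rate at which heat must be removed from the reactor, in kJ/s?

Extent of reaction ξ = 0.345 × 249 = 85.905 mol/min
Reaction term: ξ·ΔH°_rxn = 85.905 × -15.2 = -1305.8 kJ/min
Sensible, feed 137→25 °C: -8087.5 kJ/min
Outlet flows (mol/min): A 163.1, B 163.1, C 85.905, H₂O 85.905
Sensible, products 25→61.3 °C: 2761.5 kJ/min
Q = ΔH = -6631.7 kJ/min = -110.53 kW
Heat removed = 110.53 kJ/s

Q_out = 111 kJ/s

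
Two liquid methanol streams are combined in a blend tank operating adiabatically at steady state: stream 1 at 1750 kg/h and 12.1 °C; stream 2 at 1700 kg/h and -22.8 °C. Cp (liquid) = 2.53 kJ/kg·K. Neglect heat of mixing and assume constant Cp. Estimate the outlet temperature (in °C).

Adiabatic, steady state ⇒ Σ ṁᵢCp,ᵢ(T_out − Tᵢ) = 0
Σ ṁᵢCp,ᵢTᵢ = 1750×2.53×12.1 + 1700×2.53×-22.8 = -44490
Σ ṁᵢCp,ᵢ = 1750×2.53 + 1700×2.53 = 8728.5
T_out = -44490 / 8728.5 = -5.0971 °C

T_out = -5.10 °C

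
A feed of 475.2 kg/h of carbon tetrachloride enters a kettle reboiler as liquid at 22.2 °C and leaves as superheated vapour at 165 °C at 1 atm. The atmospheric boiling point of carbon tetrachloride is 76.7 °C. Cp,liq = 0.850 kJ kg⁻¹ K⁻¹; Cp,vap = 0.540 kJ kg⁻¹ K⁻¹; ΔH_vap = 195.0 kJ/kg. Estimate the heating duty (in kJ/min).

liquid 22.2→76.7 °C: 46.325 kJ/kg
vaporisation at 76.7 °C: 195 kJ/kg
vapour 76.7→165 °C: 47.682 kJ/kg
Δh = 46.325 + 195 + 47.682 = 289.01 kJ/kg
Q = ṁ·Δh = 475.2 kg/h × 289.01 kJ/kg = 137340 kJ/h
|Q| = 38.149 kW = 2288.9 kJ/min

Q = 2290 kJ/min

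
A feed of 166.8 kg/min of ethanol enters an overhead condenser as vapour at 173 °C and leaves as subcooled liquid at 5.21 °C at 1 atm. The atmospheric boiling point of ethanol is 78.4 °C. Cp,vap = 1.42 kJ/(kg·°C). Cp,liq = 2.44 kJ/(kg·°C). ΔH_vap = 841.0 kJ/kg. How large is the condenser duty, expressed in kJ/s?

vapour 173→78.4 °C: -134.33 kJ/kg
condensation at 78.4 °C: -841 kJ/kg
liquid 78.4→5.21 °C: -178.58 kJ/kg
Δh = -134.33 + -841 + -178.58 = -1153.9 kJ/kg
Q = ṁ·Δh = 166.8 kg/min × -1153.9 kJ/kg = -192470 kJ/min
|Q| = 3207.9 kW

Q_c = 3210 kJ/s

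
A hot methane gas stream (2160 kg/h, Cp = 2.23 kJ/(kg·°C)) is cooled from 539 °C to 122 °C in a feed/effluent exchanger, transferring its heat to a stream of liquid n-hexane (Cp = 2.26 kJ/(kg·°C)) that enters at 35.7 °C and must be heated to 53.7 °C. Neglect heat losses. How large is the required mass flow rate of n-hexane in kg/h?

Heat released by hot stream: Q = 2160 × 2.23 × (539 − 122) = 2.0086e+06 kJ/h
Energy balance on cold side (adiabatic exchanger): Q = ṁ_c·Cp_c·(T_c,out − T_c,in)
ṁ_c = 2.0086e+06 / [2.26 × (53.7 − 35.7)] = 49376 kg/h

ṁ_c = 49400 kg/h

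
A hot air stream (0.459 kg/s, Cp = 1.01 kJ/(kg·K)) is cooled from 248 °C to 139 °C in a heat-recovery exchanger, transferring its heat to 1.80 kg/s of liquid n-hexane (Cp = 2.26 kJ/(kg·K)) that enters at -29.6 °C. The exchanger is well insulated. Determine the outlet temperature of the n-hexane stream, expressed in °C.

T_c,out = -17.2 °C

Heat released by hot stream: Q = 0.459 × 1.01 × (248 − 139) = 50.531 kJ/s
Energy balance on cold side (adiabatic exchanger): Q = ṁ_c·Cp_c·(T_c,out − T_c,in)
T_c,out = -29.6 + 50.531/(1.80 × 2.26) = -17.178 °C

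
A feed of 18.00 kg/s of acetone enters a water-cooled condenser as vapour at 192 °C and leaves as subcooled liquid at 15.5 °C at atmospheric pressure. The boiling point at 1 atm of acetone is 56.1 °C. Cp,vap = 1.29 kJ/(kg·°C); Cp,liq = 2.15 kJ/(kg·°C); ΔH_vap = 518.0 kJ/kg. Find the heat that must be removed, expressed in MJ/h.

vapour 192→56.1 °C: -175.31 kJ/kg
condensation at 56.1 °C: -518 kJ/kg
liquid 56.1→15.5 °C: -87.29 kJ/kg
Δh = -175.31 + -518 + -87.29 = -780.6 kJ/kg
Q = ṁ·Δh = 18.00 kg/s × -780.6 kJ/kg = -14051 kJ/s
|Q| = 14051 kW = 50583 MJ/h

Q_c = 50600 MJ/h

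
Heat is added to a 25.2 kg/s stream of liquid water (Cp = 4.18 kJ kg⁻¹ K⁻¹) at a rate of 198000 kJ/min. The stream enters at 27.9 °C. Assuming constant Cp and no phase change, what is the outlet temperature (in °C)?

Q = 198000 kJ/min = 3300 kJ/s
ΔT = Q/(ṁ·Cp) = 3300/(25.2×4.18) = 31.328 K
T_out = 27.9 + 31.328 = 59.228 °C

T_out = 59.2 °C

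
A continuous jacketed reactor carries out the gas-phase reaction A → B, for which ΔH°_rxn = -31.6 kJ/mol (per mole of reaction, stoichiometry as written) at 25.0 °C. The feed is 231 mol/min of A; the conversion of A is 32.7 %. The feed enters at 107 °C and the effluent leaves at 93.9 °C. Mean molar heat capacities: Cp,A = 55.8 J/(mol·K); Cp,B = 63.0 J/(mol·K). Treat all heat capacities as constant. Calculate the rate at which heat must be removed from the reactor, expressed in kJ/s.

Q_out = 42.0 kJ/s

Extent of reaction ξ = 0.327 × 231 = 75.537 mol/min
Reaction term: ξ·ΔH°_rxn = 75.537 × -31.6 = -2387 kJ/min
Sensible, feed 107→25 °C: -1057 kJ/min
Outlet flows (mol/min): A 155.46, B 75.537
Sensible, products 25→93.9 °C: 925.58 kJ/min
Q = ΔH = -2518.4 kJ/min = -41.973 kW
Heat removed = 41.973 kJ/s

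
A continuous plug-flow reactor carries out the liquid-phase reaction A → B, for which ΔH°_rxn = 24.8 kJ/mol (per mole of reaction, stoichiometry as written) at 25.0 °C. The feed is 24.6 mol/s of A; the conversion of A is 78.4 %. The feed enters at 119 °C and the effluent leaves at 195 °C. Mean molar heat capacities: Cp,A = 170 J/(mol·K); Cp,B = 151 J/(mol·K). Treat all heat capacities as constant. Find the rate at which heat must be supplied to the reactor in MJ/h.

Q_in = 2640 MJ/h

Extent of reaction ξ = 0.784 × 24.6 = 19.286 mol/s
Reaction term: ξ·ΔH°_rxn = 19.286 × 24.8 = 478.3 kJ/s
Sensible, feed 119→25 °C: -393.11 kJ/s
Outlet flows (mol/s): A 5.3136, B 19.286
Sensible, products 25→195 °C: 648.64 kJ/s
Q = ΔH = 733.84 kJ/s = 733.84 kW
Heat supplied = 2641.8 MJ/h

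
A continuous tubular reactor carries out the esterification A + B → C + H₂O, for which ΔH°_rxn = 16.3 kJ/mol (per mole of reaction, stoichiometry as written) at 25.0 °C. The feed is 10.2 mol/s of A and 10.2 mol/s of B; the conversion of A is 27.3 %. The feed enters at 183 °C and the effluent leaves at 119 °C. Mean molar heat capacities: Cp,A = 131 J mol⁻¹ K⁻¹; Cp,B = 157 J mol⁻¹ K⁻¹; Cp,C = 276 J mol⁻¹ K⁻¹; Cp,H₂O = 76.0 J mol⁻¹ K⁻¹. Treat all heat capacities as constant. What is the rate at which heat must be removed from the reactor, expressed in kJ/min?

Extent of reaction ξ = 0.273 × 10.2 = 2.7846 mol/s
Reaction term: ξ·ΔH°_rxn = 2.7846 × 16.3 = 45.389 kJ/s
Sensible, feed 183→25 °C: -464.14 kJ/s
Outlet flows (mol/s): A 7.4154, B 7.4154, C 2.7846, H₂O 2.7846
Sensible, products 25→119 °C: 292.89 kJ/s
Q = ΔH = -125.87 kJ/s = -125.87 kW
Heat removed = 7551.9 kJ/min

Q_out = 7550 kJ/min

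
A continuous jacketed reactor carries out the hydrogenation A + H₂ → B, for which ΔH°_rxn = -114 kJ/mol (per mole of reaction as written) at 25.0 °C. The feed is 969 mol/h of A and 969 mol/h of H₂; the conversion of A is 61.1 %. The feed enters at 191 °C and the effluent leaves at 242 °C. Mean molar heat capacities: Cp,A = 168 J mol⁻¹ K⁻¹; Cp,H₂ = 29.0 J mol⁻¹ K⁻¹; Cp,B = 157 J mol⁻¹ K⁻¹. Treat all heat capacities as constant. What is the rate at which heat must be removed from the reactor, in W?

Extent of reaction ξ = 0.611 × 969 = 592.06 mol/h
Reaction term: ξ·ΔH°_rxn = 592.06 × -114 = -67495 kJ/h
Sensible, feed 191→25 °C: -31688 kJ/h
Outlet flows (mol/h): A 376.94, H₂ 376.94, B 592.06
Sensible, products 25→242 °C: 36285 kJ/h
Q = ΔH = -62898 kJ/h = -17.472 kW
Heat removed = 17472 W

Q_out = 17500 W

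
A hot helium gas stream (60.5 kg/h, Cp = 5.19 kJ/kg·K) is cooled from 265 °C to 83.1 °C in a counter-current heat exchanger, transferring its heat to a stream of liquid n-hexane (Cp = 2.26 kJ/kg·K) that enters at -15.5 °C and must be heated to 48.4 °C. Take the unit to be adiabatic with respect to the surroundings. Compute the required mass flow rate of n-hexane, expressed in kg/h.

Heat released by hot stream: Q = 60.5 × 5.19 × (265 − 83.1) = 57116 kJ/h
Energy balance on cold side (adiabatic exchanger): Q = ṁ_c·Cp_c·(T_c,out − T_c,in)
ṁ_c = 57116 / [2.26 × (48.4 − -15.5)] = 395.5 kg/h

ṁ_c = 395 kg/h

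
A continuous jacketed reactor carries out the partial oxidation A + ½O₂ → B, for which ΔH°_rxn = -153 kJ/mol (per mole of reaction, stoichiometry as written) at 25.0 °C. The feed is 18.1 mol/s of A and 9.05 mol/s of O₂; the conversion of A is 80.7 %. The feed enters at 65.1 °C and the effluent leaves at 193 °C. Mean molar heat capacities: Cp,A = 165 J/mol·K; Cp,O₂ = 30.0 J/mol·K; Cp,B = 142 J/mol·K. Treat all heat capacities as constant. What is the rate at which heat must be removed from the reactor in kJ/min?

Extent of reaction ξ = 0.807 × 18.1 = 14.607 mol/s
Reaction term: ξ·ΔH°_rxn = 14.607 × -153 = -2234.8 kJ/s
Sensible, feed 65.1→25 °C: -130.65 kJ/s
Outlet flows (mol/s): A 3.4933, O₂ 1.7466, B 14.607
Sensible, products 25→193 °C: 454.09 kJ/s
Q = ΔH = -1911.4 kJ/s = -1911.4 kW
Heat removed = 114680 kJ/min

Q_out = 115000 kJ/min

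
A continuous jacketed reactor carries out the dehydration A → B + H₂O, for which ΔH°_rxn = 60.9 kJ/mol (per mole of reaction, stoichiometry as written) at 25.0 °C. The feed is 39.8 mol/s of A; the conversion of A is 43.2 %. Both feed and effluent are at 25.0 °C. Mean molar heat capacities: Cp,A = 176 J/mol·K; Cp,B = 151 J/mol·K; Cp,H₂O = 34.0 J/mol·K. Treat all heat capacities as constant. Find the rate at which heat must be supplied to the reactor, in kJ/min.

Q_in = 62800 kJ/min

Extent of reaction ξ = 0.432 × 39.8 = 17.194 mol/s
Reaction term: ξ·ΔH°_rxn = 17.194 × 60.9 = 1047.1 kJ/s
Q = ΔH = 1047.1 kJ/s = 1047.1 kW
Heat supplied = 62825 kJ/min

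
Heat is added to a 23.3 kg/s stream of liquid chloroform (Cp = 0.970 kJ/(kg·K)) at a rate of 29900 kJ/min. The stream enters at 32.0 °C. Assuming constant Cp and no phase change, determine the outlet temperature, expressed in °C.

T_out = 54.0 °C

Q = 29900 kJ/min = 498.33 kJ/s
ΔT = Q/(ṁ·Cp) = 498.33/(23.3×0.970) = 22.049 K
T_out = 32.0 + 22.049 = 54.049 °C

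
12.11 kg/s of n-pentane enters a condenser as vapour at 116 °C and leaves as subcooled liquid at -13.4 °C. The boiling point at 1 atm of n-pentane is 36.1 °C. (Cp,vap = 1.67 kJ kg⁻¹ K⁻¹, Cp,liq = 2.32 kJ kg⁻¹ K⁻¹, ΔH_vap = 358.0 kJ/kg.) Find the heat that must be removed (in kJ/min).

vapour 116→36.1 °C: -133.43 kJ/kg
condensation at 36.1 °C: -358 kJ/kg
liquid 36.1→-13.4 °C: -114.84 kJ/kg
Δh = -133.43 + -358 + -114.84 = -606.27 kJ/kg
Q = ṁ·Δh = 12.11 kg/s × -606.27 kJ/kg = -7342 kJ/s
|Q| = 7342 kW = 440520 kJ/min

Q_c = 441000 kJ/min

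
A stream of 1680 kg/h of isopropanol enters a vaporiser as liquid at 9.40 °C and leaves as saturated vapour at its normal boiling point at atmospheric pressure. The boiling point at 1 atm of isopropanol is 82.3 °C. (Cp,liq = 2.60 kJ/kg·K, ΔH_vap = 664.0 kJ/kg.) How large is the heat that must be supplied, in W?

liquid 9.40→82.3 °C: 189.54 kJ/kg
vaporisation at 82.3 °C: 664 kJ/kg
Δh = 189.54 + 664 = 853.54 kJ/kg
Q = ṁ·Δh = 1680 kg/h × 853.54 kJ/kg = 1.4339e+06 kJ/h
|Q| = 398.32 kW = 398320 W

Q = 398000 W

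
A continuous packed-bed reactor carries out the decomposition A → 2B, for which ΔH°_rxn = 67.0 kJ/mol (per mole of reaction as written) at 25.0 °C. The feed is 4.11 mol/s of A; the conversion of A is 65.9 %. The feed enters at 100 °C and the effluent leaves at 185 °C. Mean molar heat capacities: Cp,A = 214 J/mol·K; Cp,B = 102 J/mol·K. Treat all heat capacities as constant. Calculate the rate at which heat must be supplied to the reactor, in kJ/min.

Extent of reaction ξ = 0.659 × 4.11 = 2.7085 mol/s
Reaction term: ξ·ΔH°_rxn = 2.7085 × 67.0 = 181.47 kJ/s
Sensible, feed 100→25 °C: -65.966 kJ/s
Outlet flows (mol/s): A 1.4015, B 5.417
Sensible, products 25→185 °C: 136.39 kJ/s
Q = ΔH = 251.9 kJ/s = 251.9 kW
Heat supplied = 15114 kJ/min

Q_in = 15100 kJ/min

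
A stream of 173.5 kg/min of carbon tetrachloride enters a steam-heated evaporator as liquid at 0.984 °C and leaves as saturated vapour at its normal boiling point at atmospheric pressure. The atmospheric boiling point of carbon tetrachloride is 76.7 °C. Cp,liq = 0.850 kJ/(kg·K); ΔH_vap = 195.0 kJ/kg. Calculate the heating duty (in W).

Q = 750000 W

liquid 0.984→76.7 °C: 64.359 kJ/kg
vaporisation at 76.7 °C: 195 kJ/kg
Δh = 64.359 + 195 = 259.36 kJ/kg
Q = ṁ·Δh = 173.5 kg/min × 259.36 kJ/kg = 44999 kJ/min
|Q| = 749.98 kW = 749980 W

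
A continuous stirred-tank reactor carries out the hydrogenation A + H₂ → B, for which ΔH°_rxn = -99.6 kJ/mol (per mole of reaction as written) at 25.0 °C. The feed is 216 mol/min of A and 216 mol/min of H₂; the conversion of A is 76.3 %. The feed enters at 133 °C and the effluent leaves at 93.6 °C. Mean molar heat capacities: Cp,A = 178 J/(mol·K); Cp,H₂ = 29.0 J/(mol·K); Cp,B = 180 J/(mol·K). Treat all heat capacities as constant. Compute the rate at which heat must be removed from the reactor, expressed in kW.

Q_out = 308 kW

Extent of reaction ξ = 0.763 × 216 = 164.81 mol/min
Reaction term: ξ·ΔH°_rxn = 164.81 × -99.6 = -16415 kJ/min
Sensible, feed 133→25 °C: -4828.9 kJ/min
Outlet flows (mol/min): A 51.192, H₂ 51.192, B 164.81
Sensible, products 25→93.6 °C: 2762 kJ/min
Q = ΔH = -18482 kJ/min = -308.03 kW
Heat removed = 308.03 kW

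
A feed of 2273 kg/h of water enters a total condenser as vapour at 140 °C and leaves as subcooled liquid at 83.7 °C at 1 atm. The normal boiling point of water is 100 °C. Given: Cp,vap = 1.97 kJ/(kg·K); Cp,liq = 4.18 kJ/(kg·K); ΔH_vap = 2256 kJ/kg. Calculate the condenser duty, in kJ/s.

vapour 140→100 °C: -78.8 kJ/kg
condensation at 100 °C: -2256 kJ/kg
liquid 100→83.7 °C: -68.134 kJ/kg
Δh = -78.8 + -2256 + -68.134 = -2402.9 kJ/kg
Q = ṁ·Δh = 2273 kg/h × -2402.9 kJ/kg = -5.4619e+06 kJ/h
|Q| = 1517.2 kW

Q_c = 1520 kJ/s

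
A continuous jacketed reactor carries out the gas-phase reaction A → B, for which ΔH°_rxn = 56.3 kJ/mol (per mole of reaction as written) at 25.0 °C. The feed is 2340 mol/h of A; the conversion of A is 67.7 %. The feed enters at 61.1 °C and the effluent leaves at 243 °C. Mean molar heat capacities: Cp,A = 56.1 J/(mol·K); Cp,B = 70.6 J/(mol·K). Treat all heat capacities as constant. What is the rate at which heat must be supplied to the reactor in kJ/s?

Q_in = 32.8 kJ/s

Extent of reaction ξ = 0.677 × 2340 = 1584.2 mol/h
Reaction term: ξ·ΔH°_rxn = 1584.2 × 56.3 = 89189 kJ/h
Sensible, feed 61.1→25 °C: -4739 kJ/h
Outlet flows (mol/h): A 755.82, B 1584.2
Sensible, products 25→243 °C: 33625 kJ/h
Q = ΔH = 118080 kJ/h = 32.799 kW
Heat supplied = 32.799 kJ/s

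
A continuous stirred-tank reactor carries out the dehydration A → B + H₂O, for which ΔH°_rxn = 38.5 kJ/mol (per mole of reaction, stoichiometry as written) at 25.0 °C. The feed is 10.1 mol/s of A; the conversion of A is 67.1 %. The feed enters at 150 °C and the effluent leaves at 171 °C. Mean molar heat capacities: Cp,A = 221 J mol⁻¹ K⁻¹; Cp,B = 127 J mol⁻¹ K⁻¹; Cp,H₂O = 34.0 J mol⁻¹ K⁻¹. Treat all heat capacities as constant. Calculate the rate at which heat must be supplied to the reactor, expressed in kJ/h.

Q_in = 894000 kJ/h

Extent of reaction ξ = 0.671 × 10.1 = 6.7771 mol/s
Reaction term: ξ·ΔH°_rxn = 6.7771 × 38.5 = 260.92 kJ/s
Sensible, feed 150→25 °C: -279.01 kJ/s
Outlet flows (mol/s): A 3.3229, B 6.7771, H₂O 6.7771
Sensible, products 25→171 °C: 266.52 kJ/s
Q = ΔH = 248.43 kJ/s = 248.43 kW
Heat supplied = 894330 kJ/h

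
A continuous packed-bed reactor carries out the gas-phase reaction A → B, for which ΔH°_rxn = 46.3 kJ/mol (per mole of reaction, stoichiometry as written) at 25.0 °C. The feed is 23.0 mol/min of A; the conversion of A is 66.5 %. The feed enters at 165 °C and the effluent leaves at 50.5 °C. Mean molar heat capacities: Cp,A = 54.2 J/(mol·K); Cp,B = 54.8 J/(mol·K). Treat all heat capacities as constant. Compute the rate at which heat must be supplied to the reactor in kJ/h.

Extent of reaction ξ = 0.665 × 23.0 = 15.295 mol/min
Reaction term: ξ·ΔH°_rxn = 15.295 × 46.3 = 708.16 kJ/min
Sensible, feed 165→25 °C: -174.52 kJ/min
Outlet flows (mol/min): A 7.705, B 15.295
Sensible, products 25→50.5 °C: 32.022 kJ/min
Q = ΔH = 565.66 kJ/min = 9.4276 kW
Heat supplied = 33939 kJ/h

Q_in = 33900 kJ/h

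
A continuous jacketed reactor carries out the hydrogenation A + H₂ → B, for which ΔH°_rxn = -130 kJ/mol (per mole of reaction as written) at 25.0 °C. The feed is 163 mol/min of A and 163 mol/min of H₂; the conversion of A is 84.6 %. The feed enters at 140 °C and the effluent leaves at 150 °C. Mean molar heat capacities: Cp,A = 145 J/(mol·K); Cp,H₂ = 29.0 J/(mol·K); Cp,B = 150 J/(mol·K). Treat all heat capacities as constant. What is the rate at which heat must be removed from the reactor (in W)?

Q_out = 301000 W

Extent of reaction ξ = 0.846 × 163 = 137.9 mol/min
Reaction term: ξ·ΔH°_rxn = 137.9 × -130 = -17927 kJ/min
Sensible, feed 140→25 °C: -3261.6 kJ/min
Outlet flows (mol/min): A 25.102, H₂ 25.102, B 137.9
Sensible, products 25→150 °C: 3131.6 kJ/min
Q = ΔH = -18057 kJ/min = -300.95 kW
Heat removed = 300950 W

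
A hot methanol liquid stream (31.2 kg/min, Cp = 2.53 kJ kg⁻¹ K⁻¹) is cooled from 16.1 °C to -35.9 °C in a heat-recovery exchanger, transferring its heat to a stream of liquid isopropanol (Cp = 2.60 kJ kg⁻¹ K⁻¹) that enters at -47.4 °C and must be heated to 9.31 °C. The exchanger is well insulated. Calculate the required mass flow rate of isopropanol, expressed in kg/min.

ṁ_c = 27.8 kg/min

Heat released by hot stream: Q = 31.2 × 2.53 × (16.1 − -35.9) = 4104.7 kJ/min
Energy balance on cold side (adiabatic exchanger): Q = ṁ_c·Cp_c·(T_c,out − T_c,in)
ṁ_c = 4104.7 / [2.60 × (9.31 − -47.4)] = 27.838 kg/min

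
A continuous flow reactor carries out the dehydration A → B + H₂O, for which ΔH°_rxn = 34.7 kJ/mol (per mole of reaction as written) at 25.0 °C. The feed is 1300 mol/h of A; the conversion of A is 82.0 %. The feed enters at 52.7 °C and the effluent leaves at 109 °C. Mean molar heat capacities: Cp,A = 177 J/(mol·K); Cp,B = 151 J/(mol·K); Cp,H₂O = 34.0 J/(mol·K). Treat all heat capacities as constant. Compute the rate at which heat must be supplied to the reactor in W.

Extent of reaction ξ = 0.820 × 1300 = 1066 mol/h
Reaction term: ξ·ΔH°_rxn = 1066 × 34.7 = 36990 kJ/h
Sensible, feed 52.7→25 °C: -6373.8 kJ/h
Outlet flows (mol/h): A 234, B 1066, H₂O 1066
Sensible, products 25→109 °C: 20045 kJ/h
Q = ΔH = 50661 kJ/h = 14.073 kW
Heat supplied = 14073 W

Q_in = 14100 W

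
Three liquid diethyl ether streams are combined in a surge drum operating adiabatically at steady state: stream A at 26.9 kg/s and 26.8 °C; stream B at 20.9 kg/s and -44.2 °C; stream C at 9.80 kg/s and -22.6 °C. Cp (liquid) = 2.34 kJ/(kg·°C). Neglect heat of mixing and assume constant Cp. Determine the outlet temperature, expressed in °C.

No heat crosses the boundary, so H_out = H_in.
T_out = Σ ṁᵢCp,ᵢTᵢ / Σ ṁᵢCp,ᵢ
      = -992.96 / 134.78 = -7.367 °C

T_out = -7.37 °C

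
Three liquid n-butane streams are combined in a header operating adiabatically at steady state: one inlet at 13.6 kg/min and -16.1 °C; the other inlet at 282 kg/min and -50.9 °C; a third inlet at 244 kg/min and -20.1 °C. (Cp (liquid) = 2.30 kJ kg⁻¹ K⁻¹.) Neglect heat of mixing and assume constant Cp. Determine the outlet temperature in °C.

Energy balance with Q = 0: Σ ṁᵢCp,ᵢ(T_out − Tᵢ) = 0
T_out = Σ ṁᵢCp,ᵢTᵢ / Σ ṁᵢCp,ᵢ
      = -44797 / 1241.1 = -36.096 °C

T_out = -36.1 °C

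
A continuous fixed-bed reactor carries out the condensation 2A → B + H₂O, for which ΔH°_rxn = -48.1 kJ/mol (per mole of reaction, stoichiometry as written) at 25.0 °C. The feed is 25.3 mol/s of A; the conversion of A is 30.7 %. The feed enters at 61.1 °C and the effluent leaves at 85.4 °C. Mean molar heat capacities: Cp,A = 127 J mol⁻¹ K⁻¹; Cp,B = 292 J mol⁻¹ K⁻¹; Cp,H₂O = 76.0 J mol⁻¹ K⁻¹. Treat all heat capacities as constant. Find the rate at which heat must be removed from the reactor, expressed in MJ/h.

Extent of reaction ξ = 0.307 × 25.3 / 2 = 3.8836 mol/s
Reaction term: ξ·ΔH°_rxn = 3.8836 × -48.1 = -186.8 kJ/s
Sensible, feed 61.1→25 °C: -115.99 kJ/s
Outlet flows (mol/s): A 17.533, B 3.8836, H₂O 3.8836
Sensible, products 25→85.4 °C: 220.81 kJ/s
Q = ΔH = -81.98 kJ/s = -81.98 kW
Heat removed = 295.13 MJ/h

Q_out = 295 MJ/h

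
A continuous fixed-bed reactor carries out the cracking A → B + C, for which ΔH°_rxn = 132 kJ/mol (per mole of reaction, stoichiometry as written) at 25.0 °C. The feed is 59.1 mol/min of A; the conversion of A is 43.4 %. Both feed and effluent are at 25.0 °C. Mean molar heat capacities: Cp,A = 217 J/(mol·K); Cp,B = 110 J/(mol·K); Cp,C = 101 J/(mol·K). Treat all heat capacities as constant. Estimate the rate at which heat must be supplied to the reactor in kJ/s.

Extent of reaction ξ = 0.434 × 59.1 = 25.649 mol/min
Reaction term: ξ·ΔH°_rxn = 25.649 × 132 = 3385.7 kJ/min
Q = ΔH = 3385.7 kJ/min = 56.429 kW
Heat supplied = 56.429 kJ/s

Q_in = 56.4 kJ/s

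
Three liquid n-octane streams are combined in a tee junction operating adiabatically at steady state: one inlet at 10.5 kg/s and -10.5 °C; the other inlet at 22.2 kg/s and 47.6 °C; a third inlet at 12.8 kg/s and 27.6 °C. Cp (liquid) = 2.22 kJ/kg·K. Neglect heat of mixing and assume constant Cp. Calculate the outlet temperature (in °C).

No heat crosses the boundary, so H_out = H_in.
Σ ṁᵢCp,ᵢTᵢ = 10.5×2.22×-10.5 + 22.2×2.22×47.6 + 12.8×2.22×27.6 = 2885.4
Σ ṁᵢCp,ᵢ = 10.5×2.22 + 22.2×2.22 + 12.8×2.22 = 101.01
T_out = 2885.4 / 101.01 = 28.566 °C

T_out = 28.6 °C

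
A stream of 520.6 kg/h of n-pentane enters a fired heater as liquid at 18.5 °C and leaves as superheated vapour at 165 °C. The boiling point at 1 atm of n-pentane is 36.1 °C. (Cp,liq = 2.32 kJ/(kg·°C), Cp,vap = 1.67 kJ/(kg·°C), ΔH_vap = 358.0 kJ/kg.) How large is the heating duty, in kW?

Q = 88.8 kW

liquid 18.5→36.1 °C: 40.832 kJ/kg
vaporisation at 36.1 °C: 358 kJ/kg
vapour 36.1→165 °C: 215.26 kJ/kg
Δh = 40.832 + 358 + 215.26 = 614.1 kJ/kg
Q = ṁ·Δh = 520.6 kg/h × 614.1 kJ/kg = 319700 kJ/h
|Q| = 88.805 kW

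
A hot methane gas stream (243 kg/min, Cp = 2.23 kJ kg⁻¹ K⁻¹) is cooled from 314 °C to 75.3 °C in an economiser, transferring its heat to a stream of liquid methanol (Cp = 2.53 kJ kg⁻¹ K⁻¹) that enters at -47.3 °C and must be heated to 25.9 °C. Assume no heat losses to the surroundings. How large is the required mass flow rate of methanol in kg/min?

Heat released by hot stream: Q = 243 × 2.23 × (314 − 75.3) = 129350 kJ/min
Energy balance on cold side (adiabatic exchanger): Q = ṁ_c·Cp_c·(T_c,out − T_c,in)
ṁ_c = 129350 / [2.53 × (25.9 − -47.3)] = 698.44 kg/min

ṁ_c = 698 kg/min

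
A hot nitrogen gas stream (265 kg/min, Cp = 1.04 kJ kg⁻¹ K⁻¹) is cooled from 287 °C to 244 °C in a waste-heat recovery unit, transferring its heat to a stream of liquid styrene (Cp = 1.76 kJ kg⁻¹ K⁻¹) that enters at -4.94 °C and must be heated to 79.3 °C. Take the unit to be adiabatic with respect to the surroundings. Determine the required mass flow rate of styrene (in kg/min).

ṁ_c = 79.9 kg/min

Heat released by hot stream: Q = 265 × 1.04 × (287 − 244) = 11851 kJ/min
Energy balance on cold side (adiabatic exchanger): Q = ṁ_c·Cp_c·(T_c,out − T_c,in)
ṁ_c = 11851 / [1.76 × (79.3 − -4.94)] = 79.931 kg/min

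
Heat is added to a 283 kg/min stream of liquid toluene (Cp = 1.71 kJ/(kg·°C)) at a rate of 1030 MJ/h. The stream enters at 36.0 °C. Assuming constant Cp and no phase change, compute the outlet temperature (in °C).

Q = 1030 MJ/h = 17167 kJ/min
ΔT = Q/(ṁ·Cp) = 17167/(283×1.71) = 35.473 K
T_out = 36.0 + 35.473 = 71.473 °C

T_out = 71.5 °C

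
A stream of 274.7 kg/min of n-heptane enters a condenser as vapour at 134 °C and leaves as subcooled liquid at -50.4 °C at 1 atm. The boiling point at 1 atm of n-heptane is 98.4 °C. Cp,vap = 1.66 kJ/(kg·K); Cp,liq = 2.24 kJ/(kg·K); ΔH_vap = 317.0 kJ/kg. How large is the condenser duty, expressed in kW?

vapour 134→98.4 °C: -59.096 kJ/kg
condensation at 98.4 °C: -317 kJ/kg
liquid 98.4→-50.4 °C: -333.31 kJ/kg
Δh = -59.096 + -317 + -333.31 = -709.41 kJ/kg
Q = ṁ·Δh = 274.7 kg/min × -709.41 kJ/kg = -194870 kJ/min
|Q| = 3247.9 kW

Q_c = 3250 kW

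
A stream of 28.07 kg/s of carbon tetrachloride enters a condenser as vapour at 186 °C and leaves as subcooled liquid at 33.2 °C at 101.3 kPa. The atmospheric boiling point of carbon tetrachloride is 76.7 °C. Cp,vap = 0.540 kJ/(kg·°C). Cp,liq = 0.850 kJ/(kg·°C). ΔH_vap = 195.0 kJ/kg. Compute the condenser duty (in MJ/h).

vapour 186→76.7 °C: -59.022 kJ/kg
condensation at 76.7 °C: -195 kJ/kg
liquid 76.7→33.2 °C: -36.975 kJ/kg
Δh = -59.022 + -195 + -36.975 = -291 kJ/kg
Q = ṁ·Δh = 28.07 kg/s × -291 kJ/kg = -8168.3 kJ/s
|Q| = 8168.3 kW = 29406 MJ/h

Q_c = 29400 MJ/h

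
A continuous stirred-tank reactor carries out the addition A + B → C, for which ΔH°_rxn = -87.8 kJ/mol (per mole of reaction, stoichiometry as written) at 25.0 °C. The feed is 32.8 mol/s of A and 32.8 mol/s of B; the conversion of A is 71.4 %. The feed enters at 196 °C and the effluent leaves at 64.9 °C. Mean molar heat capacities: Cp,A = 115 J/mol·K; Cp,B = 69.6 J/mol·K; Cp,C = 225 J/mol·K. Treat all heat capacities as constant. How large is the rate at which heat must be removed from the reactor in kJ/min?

Extent of reaction ξ = 0.714 × 32.8 = 23.419 mol/s
Reaction term: ξ·ΔH°_rxn = 23.419 × -87.8 = -2056.2 kJ/s
Sensible, feed 196→25 °C: -1035.4 kJ/s
Outlet flows (mol/s): A 9.3808, B 9.3808, C 23.419
Sensible, products 25→64.9 °C: 279.34 kJ/s
Q = ΔH = -2812.2 kJ/s = -2812.2 kW
Heat removed = 168730 kJ/min

Q_out = 169000 kJ/min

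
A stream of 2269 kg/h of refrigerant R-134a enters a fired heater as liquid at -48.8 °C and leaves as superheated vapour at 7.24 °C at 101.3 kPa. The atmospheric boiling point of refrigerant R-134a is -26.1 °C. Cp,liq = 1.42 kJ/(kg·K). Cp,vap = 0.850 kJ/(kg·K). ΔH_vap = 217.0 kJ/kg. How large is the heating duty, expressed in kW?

liquid -48.8→-26.1 °C: 32.234 kJ/kg
vaporisation at -26.1 °C: 217 kJ/kg
vapour -26.1→7.24 °C: 28.339 kJ/kg
Δh = 32.234 + 217 + 28.339 = 277.57 kJ/kg
Q = ṁ·Δh = 2269 kg/h × 277.57 kJ/kg = 629810 kJ/h
|Q| = 174.95 kW

Q = 175 kW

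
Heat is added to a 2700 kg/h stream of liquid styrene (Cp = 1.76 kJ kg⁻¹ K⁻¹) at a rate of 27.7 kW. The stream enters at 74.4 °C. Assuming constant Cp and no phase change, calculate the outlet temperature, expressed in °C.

T_out = 95.4 °C

Q = 27.7 kW = 99720 kJ/h
ΔT = Q/(ṁ·Cp) = 99720/(2700×1.76) = 20.985 K
T_out = 74.4 + 20.985 = 95.385 °C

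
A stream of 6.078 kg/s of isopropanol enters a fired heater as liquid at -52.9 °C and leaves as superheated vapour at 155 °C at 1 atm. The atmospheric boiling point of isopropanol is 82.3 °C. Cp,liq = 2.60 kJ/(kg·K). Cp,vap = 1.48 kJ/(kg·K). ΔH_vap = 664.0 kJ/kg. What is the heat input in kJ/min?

liquid -52.9→82.3 °C: 351.52 kJ/kg
vaporisation at 82.3 °C: 664 kJ/kg
vapour 82.3→155 °C: 107.6 kJ/kg
Δh = 351.52 + 664 + 107.6 = 1123.1 kJ/kg
Q = ṁ·Δh = 6.078 kg/s × 1123.1 kJ/kg = 6826.3 kJ/s
|Q| = 6826.3 kW = 409580 kJ/min

Q = 410000 kJ/min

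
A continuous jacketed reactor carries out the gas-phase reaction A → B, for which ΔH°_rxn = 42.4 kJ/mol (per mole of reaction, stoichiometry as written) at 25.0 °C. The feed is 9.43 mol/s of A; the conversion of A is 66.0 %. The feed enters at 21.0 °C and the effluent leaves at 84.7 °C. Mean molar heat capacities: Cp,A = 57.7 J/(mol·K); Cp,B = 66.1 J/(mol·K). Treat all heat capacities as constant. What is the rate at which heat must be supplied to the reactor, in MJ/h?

Q_in = 1090 MJ/h

Extent of reaction ξ = 0.660 × 9.43 = 6.2238 mol/s
Reaction term: ξ·ΔH°_rxn = 6.2238 × 42.4 = 263.89 kJ/s
Sensible, feed 21.0→25 °C: 2.1764 kJ/s
Outlet flows (mol/s): A 3.2062, B 6.2238
Sensible, products 25→84.7 °C: 35.605 kJ/s
Q = ΔH = 301.67 kJ/s = 301.67 kW
Heat supplied = 1086 MJ/h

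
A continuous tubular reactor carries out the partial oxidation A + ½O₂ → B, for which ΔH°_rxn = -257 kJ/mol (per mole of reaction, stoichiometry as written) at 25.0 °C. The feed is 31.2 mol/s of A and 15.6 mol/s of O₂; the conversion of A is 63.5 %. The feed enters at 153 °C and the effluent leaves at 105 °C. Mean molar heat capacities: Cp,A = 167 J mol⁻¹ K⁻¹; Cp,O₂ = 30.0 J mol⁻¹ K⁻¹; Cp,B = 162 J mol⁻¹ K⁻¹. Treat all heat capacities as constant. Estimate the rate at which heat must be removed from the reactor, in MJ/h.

Extent of reaction ξ = 0.635 × 31.2 = 19.812 mol/s
Reaction term: ξ·ΔH°_rxn = 19.812 × -257 = -5091.7 kJ/s
Sensible, feed 153→25 °C: -726.84 kJ/s
Outlet flows (mol/s): A 11.388, O₂ 5.694, B 19.812
Sensible, products 25→105 °C: 422.57 kJ/s
Q = ΔH = -5395.9 kJ/s = -5395.9 kW
Heat removed = 19425 MJ/h

Q_out = 19400 MJ/h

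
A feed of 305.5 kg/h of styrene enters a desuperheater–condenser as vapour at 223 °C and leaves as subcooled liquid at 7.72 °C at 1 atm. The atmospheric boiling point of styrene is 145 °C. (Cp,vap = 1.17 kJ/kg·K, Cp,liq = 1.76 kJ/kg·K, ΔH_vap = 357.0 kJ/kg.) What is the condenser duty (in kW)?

vapour 223→145 °C: -91.26 kJ/kg
condensation at 145 °C: -357 kJ/kg
liquid 145→7.72 °C: -241.61 kJ/kg
Δh = -91.26 + -357 + -241.61 = -689.87 kJ/kg
Q = ṁ·Δh = 305.5 kg/h × -689.87 kJ/kg = -210760 kJ/h
|Q| = 58.543 kW

Q_c = 58.5 kW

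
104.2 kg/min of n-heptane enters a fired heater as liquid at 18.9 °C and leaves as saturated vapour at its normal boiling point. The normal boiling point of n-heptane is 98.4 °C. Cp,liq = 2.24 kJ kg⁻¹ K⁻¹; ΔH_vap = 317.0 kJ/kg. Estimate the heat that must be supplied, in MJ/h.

Q = 3100 MJ/h

liquid 18.9→98.4 °C: 178.08 kJ/kg
vaporisation at 98.4 °C: 317 kJ/kg
Δh = 178.08 + 317 = 495.08 kJ/kg
Q = ṁ·Δh = 104.2 kg/min × 495.08 kJ/kg = 51587 kJ/min
|Q| = 859.79 kW = 3095.2 MJ/h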